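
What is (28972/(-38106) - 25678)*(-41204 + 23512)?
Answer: 8655942274640/19053 ≈ 4.5431e+8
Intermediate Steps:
(28972/(-38106) - 25678)*(-41204 + 23512) = (28972*(-1/38106) - 25678)*(-17692) = (-14486/19053 - 25678)*(-17692) = -489257420/19053*(-17692) = 8655942274640/19053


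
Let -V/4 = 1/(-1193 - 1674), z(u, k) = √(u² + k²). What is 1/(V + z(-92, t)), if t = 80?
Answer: -2867/30544364320 + 8219689*√929/30544364320 ≈ 0.0082021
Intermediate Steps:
z(u, k) = √(k² + u²)
V = 4/2867 (V = -4/(-1193 - 1674) = -4/(-2867) = -4*(-1/2867) = 4/2867 ≈ 0.0013952)
1/(V + z(-92, t)) = 1/(4/2867 + √(80² + (-92)²)) = 1/(4/2867 + √(6400 + 8464)) = 1/(4/2867 + √14864) = 1/(4/2867 + 4*√929)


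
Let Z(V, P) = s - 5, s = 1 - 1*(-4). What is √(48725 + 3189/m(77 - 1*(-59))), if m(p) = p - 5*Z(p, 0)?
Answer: √225412826/68 ≈ 220.79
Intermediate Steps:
s = 5 (s = 1 + 4 = 5)
Z(V, P) = 0 (Z(V, P) = 5 - 5 = 0)
m(p) = p (m(p) = p - 5*0 = p + 0 = p)
√(48725 + 3189/m(77 - 1*(-59))) = √(48725 + 3189/(77 - 1*(-59))) = √(48725 + 3189/(77 + 59)) = √(48725 + 3189/136) = √(6629789/136) = √225412826/68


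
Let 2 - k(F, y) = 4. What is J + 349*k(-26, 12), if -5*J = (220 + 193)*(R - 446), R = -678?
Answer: 460722/5 ≈ 92144.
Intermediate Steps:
k(F, y) = -2 (k(F, y) = 2 - 1*4 = 2 - 4 = -2)
J = 464212/5 (J = -(220 + 193)*(-678 - 446)/5 = -413*(-1124)/5 = -1/5*(-464212) = 464212/5 ≈ 92842.)
J + 349*k(-26, 12) = 464212/5 + 349*(-2) = 464212/5 - 698 = 460722/5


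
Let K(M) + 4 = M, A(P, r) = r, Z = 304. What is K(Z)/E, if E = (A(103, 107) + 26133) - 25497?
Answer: 300/743 ≈ 0.40377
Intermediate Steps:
K(M) = -4 + M
E = 743 (E = (107 + 26133) - 25497 = 26240 - 25497 = 743)
K(Z)/E = (-4 + 304)/743 = 300*(1/743) = 300/743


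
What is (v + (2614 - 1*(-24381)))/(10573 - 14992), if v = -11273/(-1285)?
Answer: -11566616/1892805 ≈ -6.1108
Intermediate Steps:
v = 11273/1285 (v = -11273*(-1/1285) = 11273/1285 ≈ 8.7728)
(v + (2614 - 1*(-24381)))/(10573 - 14992) = (11273/1285 + (2614 - 1*(-24381)))/(10573 - 14992) = (11273/1285 + (2614 + 24381))/(-4419) = (11273/1285 + 26995)*(-1/4419) = (34699848/1285)*(-1/4419) = -11566616/1892805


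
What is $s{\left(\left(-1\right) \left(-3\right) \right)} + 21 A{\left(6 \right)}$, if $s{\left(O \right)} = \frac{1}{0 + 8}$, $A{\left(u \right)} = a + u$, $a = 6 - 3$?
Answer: $\frac{1513}{8} \approx 189.13$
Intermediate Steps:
$a = 3$
$A{\left(u \right)} = 3 + u$
$s{\left(O \right)} = \frac{1}{8}$
$s{\left(\left(-1\right) \left(-3\right) \right)} + 21 A{\left(6 \right)} = \frac{1}{8} + 21 \left(3 + 6\right) = \frac{1}{8} + 21 \cdot 9 = \frac{1}{8} + 189 = \frac{1513}{8}$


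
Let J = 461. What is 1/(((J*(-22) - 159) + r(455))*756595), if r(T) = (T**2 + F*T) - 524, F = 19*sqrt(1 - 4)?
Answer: 2616/390591140537395 - 247*I*sqrt(3)/836981015437275 ≈ 6.6975e-12 - 5.1114e-13*I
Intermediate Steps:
F = 19*I*sqrt(3) (F = 19*sqrt(-3) = 19*(I*sqrt(3)) = 19*I*sqrt(3) ≈ 32.909*I)
r(T) = -524 + T**2 + 19*I*T*sqrt(3) (r(T) = (T**2 + (19*I*sqrt(3))*T) - 524 = (T**2 + 19*I*T*sqrt(3)) - 524 = -524 + T**2 + 19*I*T*sqrt(3))
1/(((J*(-22) - 159) + r(455))*756595) = 1/(((461*(-22) - 159) + (-524 + 455**2 + 19*I*455*sqrt(3)))*756595) = (1/756595)/((-10142 - 159) + (-524 + 207025 + 8645*I*sqrt(3))) = (1/756595)/(-10301 + (206501 + 8645*I*sqrt(3))) = (1/756595)/(196200 + 8645*I*sqrt(3)) = 1/(756595*(196200 + 8645*I*sqrt(3)))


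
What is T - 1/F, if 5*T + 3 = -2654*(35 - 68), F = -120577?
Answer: 10560013088/602885 ≈ 17516.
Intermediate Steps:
T = 87579/5 (T = -⅗ + (-2654*(35 - 68))/5 = -⅗ + (-2654*(-33))/5 = -⅗ + (⅕)*87582 = -⅗ + 87582/5 = 87579/5 ≈ 17516.)
T - 1/F = 87579/5 - 1/(-120577) = 87579/5 - 1*(-1/120577) = 87579/5 + 1/120577 = 10560013088/602885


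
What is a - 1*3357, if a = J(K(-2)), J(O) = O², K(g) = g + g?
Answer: -3341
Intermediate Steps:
K(g) = 2*g
a = 16 (a = (2*(-2))² = (-4)² = 16)
a - 1*3357 = 16 - 1*3357 = 16 - 3357 = -3341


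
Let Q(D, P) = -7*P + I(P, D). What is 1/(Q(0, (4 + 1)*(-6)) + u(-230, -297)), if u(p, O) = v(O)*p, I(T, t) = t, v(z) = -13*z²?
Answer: 1/263745120 ≈ 3.7915e-9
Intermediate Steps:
u(p, O) = -13*p*O² (u(p, O) = (-13*O²)*p = -13*p*O²)
Q(D, P) = D - 7*P (Q(D, P) = -7*P + D = D - 7*P)
1/(Q(0, (4 + 1)*(-6)) + u(-230, -297)) = 1/((0 - 7*(4 + 1)*(-6)) - 13*(-230)*(-297)²) = 1/((0 - 35*(-6)) - 13*(-230)*88209) = 1/((0 - 7*(-30)) + 263744910) = 1/((0 + 210) + 263744910) = 1/(210 + 263744910) = 1/263745120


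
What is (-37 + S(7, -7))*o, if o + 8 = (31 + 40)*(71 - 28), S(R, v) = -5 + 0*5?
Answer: -127890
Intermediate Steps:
S(R, v) = -5 (S(R, v) = -5 + 0 = -5)
o = 3045 (o = -8 + (31 + 40)*(71 - 28) = -8 + 71*43 = -8 + 3053 = 3045)
(-37 + S(7, -7))*o = (-37 - 5)*3045 = -42*3045 = -127890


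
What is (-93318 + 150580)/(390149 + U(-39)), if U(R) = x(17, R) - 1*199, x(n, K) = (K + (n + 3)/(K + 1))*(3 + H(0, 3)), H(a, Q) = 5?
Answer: 543989/3701521 ≈ 0.14696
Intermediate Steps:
x(n, K) = 8*K + 8*(3 + n)/(1 + K) (x(n, K) = (K + (n + 3)/(K + 1))*(3 + 5) = (K + (3 + n)/(1 + K))*8 = 8*K + 8*(3 + n)/(1 + K))
U(R) = -199 + 8*(20 + R + R²)/(1 + R) (U(R) = 8*(3 + R + 17 + R²)/(1 + R) - 1*199 = 8*(20 + R + R²)/(1 + R) - 199 = -199 + 8*(20 + R + R²)/(1 + R))
(-93318 + 150580)/(390149 + U(-39)) = (-93318 + 150580)/(390149 + (-39 - 191*(-39) + 8*(-39)²)/(1 - 39)) = 57262/(390149 + (-39 + 7449 + 8*1521)/(-38)) = 57262/(390149 - (-39 + 7449 + 12168)/38) = 57262/(390149 - 1/38*19578) = 57262/(390149 - 9789/19) = 57262/(7403042/19) = 57262*(19/7403042) = 543989/3701521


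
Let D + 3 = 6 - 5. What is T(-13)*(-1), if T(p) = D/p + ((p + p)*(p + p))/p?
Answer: 674/13 ≈ 51.846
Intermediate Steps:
D = -2 (D = -3 + (6 - 5) = -3 + 1 = -2)
T(p) = -2/p + 4*p (T(p) = -2/p + ((p + p)*(p + p))/p = -2/p + ((2*p)*(2*p))/p = -2/p + (4*p**2)/p = -2/p + 4*p)
T(-13)*(-1) = (-2/(-13) + 4*(-13))*(-1) = (-2*(-1/13) - 52)*(-1) = (2/13 - 52)*(-1) = -674/13*(-1) = 674/13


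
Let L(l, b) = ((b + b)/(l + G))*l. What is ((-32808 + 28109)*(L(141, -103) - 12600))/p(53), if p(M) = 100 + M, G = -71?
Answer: 713500859/1785 ≈ 3.9972e+5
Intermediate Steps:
L(l, b) = 2*b*l/(-71 + l) (L(l, b) = ((b + b)/(l - 71))*l = ((2*b)/(-71 + l))*l = (2*b/(-71 + l))*l = 2*b*l/(-71 + l))
((-32808 + 28109)*(L(141, -103) - 12600))/p(53) = ((-32808 + 28109)*(2*(-103)*141/(-71 + 141) - 12600))/(100 + 53) = -4699*(2*(-103)*141/70 - 12600)/153 = -4699*(2*(-103)*141*(1/70) - 12600)*(1/153) = -4699*(-14523/35 - 12600)*(1/153) = -4699*(-455523/35)*(1/153) = (2140502577/35)*(1/153) = 713500859/1785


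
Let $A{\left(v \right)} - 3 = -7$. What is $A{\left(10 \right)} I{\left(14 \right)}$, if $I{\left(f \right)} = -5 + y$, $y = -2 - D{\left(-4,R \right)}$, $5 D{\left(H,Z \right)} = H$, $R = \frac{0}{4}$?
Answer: $\frac{124}{5} \approx 24.8$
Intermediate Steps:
$R = 0$ ($R = 0 \cdot \frac{1}{4} = 0$)
$A{\left(v \right)} = -4$ ($A{\left(v \right)} = 3 - 7 = -4$)
$D{\left(H,Z \right)} = \frac{H}{5}$
$y = - \frac{6}{5}$ ($y = -2 - \frac{1}{5} \left(-4\right) = -2 - - \frac{4}{5} = -2 + \frac{4}{5} = - \frac{6}{5} \approx -1.2$)
$I{\left(f \right)} = - \frac{31}{5}$ ($I{\left(f \right)} = -5 - \frac{6}{5} = - \frac{31}{5}$)
$A{\left(10 \right)} I{\left(14 \right)} = \left(-4\right) \left(- \frac{31}{5}\right) = \frac{124}{5}$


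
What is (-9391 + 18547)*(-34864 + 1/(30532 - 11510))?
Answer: -3036051806046/9511 ≈ -3.1921e+8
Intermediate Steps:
(-9391 + 18547)*(-34864 + 1/(30532 - 11510)) = 9156*(-34864 + 1/19022) = 9156*(-663183007/19022) = -3036051806046/9511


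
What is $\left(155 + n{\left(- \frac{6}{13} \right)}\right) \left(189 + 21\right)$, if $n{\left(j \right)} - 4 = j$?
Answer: $\frac{432810}{13} \approx 33293.0$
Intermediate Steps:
$n{\left(j \right)} = 4 + j$
$\left(155 + n{\left(- \frac{6}{13} \right)}\right) \left(189 + 21\right) = \left(155 + \left(4 - \frac{6}{13}\right)\right) \left(189 + 21\right) = \left(155 + \left(4 - \frac{6}{13}\right)\right) 210 = \left(155 + \frac{46}{13}\right) 210 = \frac{2061}{13} \cdot 210 = \frac{432810}{13}$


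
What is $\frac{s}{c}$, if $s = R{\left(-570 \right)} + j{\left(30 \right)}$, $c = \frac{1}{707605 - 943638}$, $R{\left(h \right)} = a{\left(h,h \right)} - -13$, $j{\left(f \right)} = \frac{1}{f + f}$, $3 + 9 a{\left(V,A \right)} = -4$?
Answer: $- \frac{519980699}{180} \approx -2.8888 \cdot 10^{6}$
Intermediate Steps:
$a{\left(V,A \right)} = - \frac{7}{9}$ ($a{\left(V,A \right)} = - \frac{1}{3} + \frac{1}{9} \left(-4\right) = - \frac{1}{3} - \frac{4}{9} = - \frac{7}{9}$)
$j{\left(f \right)} = \frac{1}{2 f}$
$R{\left(h \right)} = \frac{110}{9}$ ($R{\left(h \right)} = - \frac{7}{9} - -13 = - \frac{7}{9} + 13 = \frac{110}{9}$)
$c = - \frac{1}{236033}$ ($c = \frac{1}{-236033} = - \frac{1}{236033} \approx -4.2367 \cdot 10^{-6}$)
$s = \frac{2203}{180}$ ($s = \frac{110}{9} + \frac{1}{2 \cdot 30} = \frac{110}{9} + \frac{1}{2} \cdot \frac{1}{30} = \frac{110}{9} + \frac{1}{60} = \frac{2203}{180} \approx 12.239$)
$\frac{s}{c} = \frac{2203}{180 \left(- \frac{1}{236033}\right)} = \frac{2203}{180} \left(-236033\right) = - \frac{519980699}{180}$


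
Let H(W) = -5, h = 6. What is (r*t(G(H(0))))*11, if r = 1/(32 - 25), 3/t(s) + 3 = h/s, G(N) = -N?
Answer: -55/21 ≈ -2.6190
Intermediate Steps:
t(s) = 3/(-3 + 6/s)
r = ⅐ (r = 1/7 = ⅐ ≈ 0.14286)
(r*t(G(H(0))))*11 = ((-(-1*(-5))/(-2 - 1*(-5)))/7)*11 = ((-1*5/(-2 + 5))/7)*11 = ((-1*5/3)/7)*11 = ((-1*5*⅓)/7)*11 = ((⅐)*(-5/3))*11 = -5/21*11 = -55/21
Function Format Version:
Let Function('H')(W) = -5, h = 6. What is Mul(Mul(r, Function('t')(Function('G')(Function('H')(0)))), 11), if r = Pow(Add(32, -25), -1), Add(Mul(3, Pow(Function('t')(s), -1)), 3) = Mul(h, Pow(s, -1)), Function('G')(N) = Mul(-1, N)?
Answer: Rational(-55, 21) ≈ -2.6190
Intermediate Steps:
Function('t')(s) = Mul(3, Pow(Add(-3, Mul(6, Pow(s, -1))), -1))
r = Rational(1, 7) (r = Pow(7, -1) = Rational(1, 7) ≈ 0.14286)
Mul(Mul(r, Function('t')(Function('G')(Function('H')(0)))), 11) = Mul(Mul(Rational(1, 7), Mul(-1, Mul(-1, -5), Pow(Add(-2, Mul(-1, -5)), -1))), 11) = Mul(Mul(Rational(1, 7), Mul(-1, 5, Pow(Add(-2, 5), -1))), 11) = Mul(Mul(Rational(1, 7), Mul(-1, 5, Pow(3, -1))), 11) = Mul(Mul(Rational(1, 7), Mul(-1, 5, Rational(1, 3))), 11) = Mul(Mul(Rational(1, 7), Rational(-5, 3)), 11) = Mul(Rational(-5, 21), 11) = Rational(-55, 21)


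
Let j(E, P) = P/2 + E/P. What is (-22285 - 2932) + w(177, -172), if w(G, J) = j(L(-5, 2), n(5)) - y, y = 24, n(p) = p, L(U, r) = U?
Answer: -50479/2 ≈ -25240.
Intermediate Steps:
j(E, P) = P/2 + E/P (j(E, P) = P*(½) + E/P = P/2 + E/P)
w(G, J) = -45/2 (w(G, J) = ((½)*5 - 5/5) - 1*24 = (5/2 - 5*⅕) - 24 = (5/2 - 1) - 24 = 3/2 - 24 = -45/2)
(-22285 - 2932) + w(177, -172) = (-22285 - 2932) - 45/2 = -25217 - 45/2 = -50479/2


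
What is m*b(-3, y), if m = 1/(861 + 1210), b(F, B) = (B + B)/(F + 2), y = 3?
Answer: -6/2071 ≈ -0.0028972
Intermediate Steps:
b(F, B) = 2*B/(2 + F) (b(F, B) = (2*B)/(2 + F) = 2*B/(2 + F))
m = 1/2071 ≈ 0.00048286
m*b(-3, y) = (2*3/(2 - 3))/2071 = (2*3/(-1))/2071 = (2*3*(-1))/2071 = (1/2071)*(-6) = -6/2071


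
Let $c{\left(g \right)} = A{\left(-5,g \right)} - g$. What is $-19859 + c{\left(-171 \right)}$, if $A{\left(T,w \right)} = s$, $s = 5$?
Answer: $-19683$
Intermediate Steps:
$A{\left(T,w \right)} = 5$
$c{\left(g \right)} = 5 - g$
$-19859 + c{\left(-171 \right)} = -19859 + \left(5 - -171\right) = -19859 + \left(5 + 171\right) = -19859 + 176 = -19683$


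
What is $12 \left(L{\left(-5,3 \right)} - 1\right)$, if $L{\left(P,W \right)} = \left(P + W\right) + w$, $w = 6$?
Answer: $36$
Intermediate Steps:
$L{\left(P,W \right)} = 6 + P + W$ ($L{\left(P,W \right)} = \left(P + W\right) + 6 = 6 + P + W$)
$12 \left(L{\left(-5,3 \right)} - 1\right) = 12 \left(\left(6 - 5 + 3\right) - 1\right) = 12 \left(4 - 1\right) = 12 \cdot 3 = 36$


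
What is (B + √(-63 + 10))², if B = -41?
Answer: (41 - I*√53)² ≈ 1628.0 - 596.97*I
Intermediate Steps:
(B + √(-63 + 10))² = (-41 + √(-63 + 10))² = (-41 + √(-53))² = (-41 + I*√53)²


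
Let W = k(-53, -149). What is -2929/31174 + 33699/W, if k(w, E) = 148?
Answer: 525049567/2306876 ≈ 227.60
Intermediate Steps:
W = 148
-2929/31174 + 33699/W = -2929/31174 + 33699/148 = 525049567/2306876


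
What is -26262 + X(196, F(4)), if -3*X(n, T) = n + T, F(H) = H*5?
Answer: -26334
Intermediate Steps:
F(H) = 5*H
X(n, T) = -T/3 - n/3 (X(n, T) = -(n + T)/3 = -(T + n)/3 = -T/3 - n/3)
-26262 + X(196, F(4)) = -26262 + (-5*4/3 - ⅓*196) = -26262 + (-⅓*20 - 196/3) = -26262 + (-20/3 - 196/3) = -26262 - 72 = -26334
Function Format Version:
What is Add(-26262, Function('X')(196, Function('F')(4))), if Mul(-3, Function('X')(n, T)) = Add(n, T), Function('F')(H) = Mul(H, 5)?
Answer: -26334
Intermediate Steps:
Function('F')(H) = Mul(5, H)
Function('X')(n, T) = Add(Mul(Rational(-1, 3), T), Mul(Rational(-1, 3), n)) (Function('X')(n, T) = Mul(Rational(-1, 3), Add(n, T)) = Mul(Rational(-1, 3), Add(T, n)) = Add(Mul(Rational(-1, 3), T), Mul(Rational(-1, 3), n)))
Add(-26262, Function('X')(196, Function('F')(4))) = Add(-26262, Add(Mul(Rational(-1, 3), Mul(5, 4)), Mul(Rational(-1, 3), 196))) = Add(-26262, Add(Mul(Rational(-1, 3), 20), Rational(-196, 3))) = Add(-26262, Add(Rational(-20, 3), Rational(-196, 3))) = Add(-26262, -72) = -26334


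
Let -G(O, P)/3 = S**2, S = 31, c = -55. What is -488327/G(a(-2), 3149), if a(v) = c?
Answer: 488327/2883 ≈ 169.38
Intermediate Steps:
a(v) = -55
G(O, P) = -2883 (G(O, P) = -3*31**2 = -3*961 = -2883)
-488327/G(a(-2), 3149) = -488327/(-2883) = -488327*(-1/2883) = 488327/2883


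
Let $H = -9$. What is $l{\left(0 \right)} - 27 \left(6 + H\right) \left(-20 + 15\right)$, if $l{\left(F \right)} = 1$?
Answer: $-404$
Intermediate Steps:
$l{\left(0 \right)} - 27 \left(6 + H\right) \left(-20 + 15\right) = 1 - 27 \left(6 - 9\right) \left(-20 + 15\right) = 1 - 27 \left(\left(-3\right) \left(-5\right)\right) = 1 - 405 = -404$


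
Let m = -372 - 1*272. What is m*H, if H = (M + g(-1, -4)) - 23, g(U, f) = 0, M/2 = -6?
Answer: 22540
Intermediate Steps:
M = -12 (M = 2*(-6) = -12)
m = -644 (m = -372 - 272 = -644)
H = -35 (H = (-12 + 0) - 23 = -12 - 23 = -35)
m*H = -644*(-35) = 22540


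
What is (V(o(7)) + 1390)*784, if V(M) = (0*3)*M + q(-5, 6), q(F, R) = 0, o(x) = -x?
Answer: 1089760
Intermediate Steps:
V(M) = 0 (V(M) = (0*3)*M + 0 = 0*M + 0 = 0 + 0 = 0)
(V(o(7)) + 1390)*784 = (0 + 1390)*784 = 1390*784 = 1089760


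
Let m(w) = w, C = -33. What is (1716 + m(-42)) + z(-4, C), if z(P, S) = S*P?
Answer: 1806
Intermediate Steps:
z(P, S) = P*S
(1716 + m(-42)) + z(-4, C) = (1716 - 42) - 4*(-33) = 1674 + 132 = 1806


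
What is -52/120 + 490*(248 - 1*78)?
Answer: 2498987/30 ≈ 83300.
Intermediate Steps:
-52/120 + 490*(248 - 1*78) = -52*1/120 + 490*(248 - 78) = -13/30 + 490*170 = -13/30 + 83300 = 2498987/30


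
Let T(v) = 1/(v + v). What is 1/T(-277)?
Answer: -554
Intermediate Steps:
T(v) = 1/(2*v)
1/T(-277) = 1/((1/2)/(-277)) = 1/((1/2)*(-1/277)) = 1/(-1/554) = -554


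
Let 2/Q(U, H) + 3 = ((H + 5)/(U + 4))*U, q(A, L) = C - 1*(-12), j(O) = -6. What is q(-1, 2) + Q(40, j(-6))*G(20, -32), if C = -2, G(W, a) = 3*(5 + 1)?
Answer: 34/43 ≈ 0.79070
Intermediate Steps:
G(W, a) = 18 (G(W, a) = 3*6 = 18)
q(A, L) = 10 (q(A, L) = -2 - 1*(-12) = -2 + 12 = 10)
Q(U, H) = 2/(-3 + U*(5 + H)/(4 + U)) (Q(U, H) = 2/(-3 + ((H + 5)/(U + 4))*U) = 2/(-3 + ((5 + H)/(4 + U))*U) = 2/(-3 + U*(5 + H)/(4 + U)))
q(-1, 2) + Q(40, j(-6))*G(20, -32) = 10 + (2*(4 + 40)/(-12 + 2*40 - 6*40))*18 = 10 + (2*44/(-12 + 80 - 240))*18 = 10 + (2*44/(-172))*18 = 10 + (2*(-1/172)*44)*18 = 10 - 22/43*18 = 10 - 396/43 = 34/43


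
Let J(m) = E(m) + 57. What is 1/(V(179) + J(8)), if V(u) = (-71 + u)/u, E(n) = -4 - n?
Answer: 179/8163 ≈ 0.021928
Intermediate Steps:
J(m) = 53 - m (J(m) = (-4 - m) + 57 = 53 - m)
V(u) = (-71 + u)/u
1/(V(179) + J(8)) = 1/((-71 + 179)/179 + (53 - 1*8)) = 1/((1/179)*108 + (53 - 8)) = 1/(108/179 + 45) = 1/(8163/179) = 179/8163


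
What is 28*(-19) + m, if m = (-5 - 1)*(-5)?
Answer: -502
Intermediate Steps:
m = 30 (m = -6*(-5) = 30)
28*(-19) + m = 28*(-19) + 30 = -532 + 30 = -502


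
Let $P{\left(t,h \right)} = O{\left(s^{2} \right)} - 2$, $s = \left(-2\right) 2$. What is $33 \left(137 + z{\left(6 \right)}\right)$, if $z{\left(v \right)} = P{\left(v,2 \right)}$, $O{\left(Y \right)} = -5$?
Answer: $4290$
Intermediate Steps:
$s = -4$
$P{\left(t,h \right)} = -7$ ($P{\left(t,h \right)} = -5 - 2 = -7$)
$z{\left(v \right)} = -7$
$33 \left(137 + z{\left(6 \right)}\right) = 33 \left(137 - 7\right) = 33 \cdot 130 = 4290$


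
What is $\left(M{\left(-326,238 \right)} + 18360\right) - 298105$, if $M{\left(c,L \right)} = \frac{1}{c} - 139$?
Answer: $- \frac{91242185}{326} \approx -2.7988 \cdot 10^{5}$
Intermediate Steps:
$M{\left(c,L \right)} = -139 + \frac{1}{c}$ ($M{\left(c,L \right)} = \frac{1}{c} - 139 = -139 + \frac{1}{c}$)
$\left(M{\left(-326,238 \right)} + 18360\right) - 298105 = \left(\left(-139 + \frac{1}{-326}\right) + 18360\right) - 298105 = \left(\left(-139 - \frac{1}{326}\right) + 18360\right) - 298105 = \left(- \frac{45315}{326} + 18360\right) - 298105 = \frac{5940045}{326} - 298105 = - \frac{91242185}{326}$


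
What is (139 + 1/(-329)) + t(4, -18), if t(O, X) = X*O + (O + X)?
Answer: 17436/329 ≈ 52.997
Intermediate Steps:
t(O, X) = O + X + O*X (t(O, X) = O*X + (O + X) = O + X + O*X)
(139 + 1/(-329)) + t(4, -18) = (139 + 1/(-329)) + (4 - 18 + 4*(-18)) = (139 - 1/329) + (4 - 18 - 72) = 45730/329 - 86 = 17436/329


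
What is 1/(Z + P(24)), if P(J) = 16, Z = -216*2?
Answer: -1/416 ≈ -0.0024038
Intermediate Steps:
Z = -432
1/(Z + P(24)) = 1/(-432 + 16) = 1/(-416) = -1/416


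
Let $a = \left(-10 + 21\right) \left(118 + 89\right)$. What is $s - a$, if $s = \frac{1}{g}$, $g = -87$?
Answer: $- \frac{198100}{87} \approx -2277.0$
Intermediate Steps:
$s = - \frac{1}{87}$ ($s = \frac{1}{-87} = - \frac{1}{87} \approx -0.011494$)
$a = 2277$ ($a = 11 \cdot 207 = 2277$)
$s - a = - \frac{1}{87} - 2277 = - \frac{198100}{87}$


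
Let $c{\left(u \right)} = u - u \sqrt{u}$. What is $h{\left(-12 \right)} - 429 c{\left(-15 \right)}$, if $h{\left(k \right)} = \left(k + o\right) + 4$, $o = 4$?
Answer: $6431 - 6435 i \sqrt{15} \approx 6431.0 - 24923.0 i$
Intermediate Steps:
$c{\left(u \right)} = u - u^{\frac{3}{2}}$
$h{\left(k \right)} = 8 + k$ ($h{\left(k \right)} = \left(k + 4\right) + 4 = \left(4 + k\right) + 4 = 8 + k$)
$h{\left(-12 \right)} - 429 c{\left(-15 \right)} = \left(8 - 12\right) - 429 \left(-15 - \left(-15\right)^{\frac{3}{2}}\right) = -4 - 429 \left(-15 - - 15 i \sqrt{15}\right) = -4 - 429 \left(-15 + 15 i \sqrt{15}\right) = -4 + \left(6435 - 6435 i \sqrt{15}\right) = 6431 - 6435 i \sqrt{15}$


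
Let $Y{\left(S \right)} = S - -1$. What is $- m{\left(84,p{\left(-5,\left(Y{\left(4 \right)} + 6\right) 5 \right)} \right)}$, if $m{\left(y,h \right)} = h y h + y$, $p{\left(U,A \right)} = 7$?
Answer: $-4200$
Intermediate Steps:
$Y{\left(S \right)} = 1 + S$ ($Y{\left(S \right)} = S + 1 = 1 + S$)
$m{\left(y,h \right)} = y + y h^{2}$ ($m{\left(y,h \right)} = y h^{2} + y = y + y h^{2}$)
$- m{\left(84,p{\left(-5,\left(Y{\left(4 \right)} + 6\right) 5 \right)} \right)} = - 84 \left(1 + 7^{2}\right) = - 84 \left(1 + 49\right) = - 84 \cdot 50 = \left(-1\right) 4200 = -4200$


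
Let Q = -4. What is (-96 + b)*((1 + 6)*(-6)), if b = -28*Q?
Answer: -672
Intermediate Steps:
b = 112 (b = -28*(-4) = 112)
(-96 + b)*((1 + 6)*(-6)) = (-96 + 112)*((1 + 6)*(-6)) = 16*(7*(-6)) = 16*(-42) = -672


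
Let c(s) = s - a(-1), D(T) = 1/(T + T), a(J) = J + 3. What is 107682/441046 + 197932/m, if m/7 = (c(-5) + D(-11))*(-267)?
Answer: 139409393441/9126344355 ≈ 15.275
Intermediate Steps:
a(J) = 3 + J
D(T) = 1/(2*T)
c(s) = -2 + s (c(s) = s - (3 - 1) = s - 1*2 = s - 2 = -2 + s)
m = 289695/22 (m = 7*(((-2 - 5) + (½)/(-11))*(-267)) = 7*((-7 + (½)*(-1/11))*(-267)) = 7*((-7 - 1/22)*(-267)) = 7*(-155/22*(-267)) = 7*(41385/22) = 289695/22 ≈ 13168.)
107682/441046 + 197932/m = 107682/441046 + 197932/(289695/22) = 107682*(1/441046) + 197932*(22/289695) = 53841/220523 + 622072/41385 = 139409393441/9126344355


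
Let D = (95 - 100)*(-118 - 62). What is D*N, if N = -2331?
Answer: -2097900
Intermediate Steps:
D = 900 (D = -5*(-180) = 900)
D*N = 900*(-2331) = -2097900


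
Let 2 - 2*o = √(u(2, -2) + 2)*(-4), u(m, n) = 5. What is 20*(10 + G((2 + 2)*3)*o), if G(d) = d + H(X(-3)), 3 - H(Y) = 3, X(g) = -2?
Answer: 440 + 480*√7 ≈ 1710.0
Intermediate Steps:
H(Y) = 0 (H(Y) = 3 - 1*3 = 3 - 3 = 0)
G(d) = d (G(d) = d + 0 = d)
o = 1 + 2*√7 (o = 1 - √(5 + 2)*(-4)/2 = 1 - √7*(-4)/2 = 1 - (-2)*√7 = 1 + 2*√7 ≈ 6.2915)
20*(10 + G((2 + 2)*3)*o) = 20*(10 + ((2 + 2)*3)*(1 + 2*√7)) = 20*(10 + (4*3)*(1 + 2*√7)) = 20*(10 + 12*(1 + 2*√7)) = 20*(10 + (12 + 24*√7)) = 20*(22 + 24*√7) = 440 + 480*√7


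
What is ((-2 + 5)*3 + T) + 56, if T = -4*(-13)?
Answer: 117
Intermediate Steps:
T = 52
((-2 + 5)*3 + T) + 56 = ((-2 + 5)*3 + 52) + 56 = (3*3 + 52) + 56 = (9 + 52) + 56 = 61 + 56 = 117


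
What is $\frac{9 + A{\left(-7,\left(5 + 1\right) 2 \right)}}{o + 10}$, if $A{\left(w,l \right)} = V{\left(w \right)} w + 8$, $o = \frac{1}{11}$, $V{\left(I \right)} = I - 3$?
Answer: $\frac{319}{37} \approx 8.6216$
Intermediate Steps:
$V{\left(I \right)} = -3 + I$
$o = \frac{1}{11} \approx 0.090909$
$A{\left(w,l \right)} = 8 + w \left(-3 + w\right)$ ($A{\left(w,l \right)} = \left(-3 + w\right) w + 8 = w \left(-3 + w\right) + 8 = 8 + w \left(-3 + w\right)$)
$\frac{9 + A{\left(-7,\left(5 + 1\right) 2 \right)}}{o + 10} = \frac{9 - \left(-8 + 7 \left(-3 - 7\right)\right)}{\frac{1}{11} + 10} = \frac{9 + \left(8 - -70\right)}{\frac{111}{11}} = \frac{11 \left(9 + \left(8 + 70\right)\right)}{111} = \frac{11 \left(9 + 78\right)}{111} = \frac{11}{111} \cdot 87 = \frac{319}{37}$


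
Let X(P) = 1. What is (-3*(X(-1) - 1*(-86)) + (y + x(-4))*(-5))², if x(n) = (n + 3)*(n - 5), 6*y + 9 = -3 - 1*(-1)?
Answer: 3171961/36 ≈ 88110.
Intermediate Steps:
y = -11/6 (y = -3/2 + (-3 - 1*(-1))/6 = -3/2 + (-3 + 1)/6 = -3/2 + (⅙)*(-2) = -3/2 - ⅓ = -11/6 ≈ -1.8333)
x(n) = (-5 + n)*(3 + n) (x(n) = (3 + n)*(-5 + n) = (-5 + n)*(3 + n))
(-3*(X(-1) - 1*(-86)) + (y + x(-4))*(-5))² = (-3*(1 - 1*(-86)) + (-11/6 + (-15 + (-4)² - 2*(-4)))*(-5))² = (-3*(1 + 86) + (-11/6 + (-15 + 16 + 8))*(-5))² = (-3*87 + (-11/6 + 9)*(-5))² = (-261 + (43/6)*(-5))² = (-261 - 215/6)² = (-1781/6)² = 3171961/36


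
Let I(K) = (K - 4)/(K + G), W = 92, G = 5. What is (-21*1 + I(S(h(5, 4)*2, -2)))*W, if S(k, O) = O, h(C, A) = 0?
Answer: -2116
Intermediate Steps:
I(K) = (-4 + K)/(5 + K) (I(K) = (K - 4)/(K + 5) = (-4 + K)/(5 + K))
(-21*1 + I(S(h(5, 4)*2, -2)))*W = (-21*1 + (-4 - 2)/(5 - 2))*92 = (-21 - 6/3)*92 = (-21 + (⅓)*(-6))*92 = (-21 - 2)*92 = -23*92 = -2116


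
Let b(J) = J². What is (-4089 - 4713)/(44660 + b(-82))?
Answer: -1467/8564 ≈ -0.17130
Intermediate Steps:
(-4089 - 4713)/(44660 + b(-82)) = (-4089 - 4713)/(44660 + (-82)²) = -8802/(44660 + 6724) = -8802/51384 = -8802*1/51384 = -1467/8564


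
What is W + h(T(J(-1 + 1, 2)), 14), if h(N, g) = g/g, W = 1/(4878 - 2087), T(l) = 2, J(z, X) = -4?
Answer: 2792/2791 ≈ 1.0004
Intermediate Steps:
W = 1/2791 ≈ 0.00035829
h(N, g) = 1
W + h(T(J(-1 + 1, 2)), 14) = 1/2791 + 1 = 2792/2791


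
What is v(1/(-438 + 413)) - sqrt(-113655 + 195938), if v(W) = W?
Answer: -1/25 - sqrt(82283) ≈ -286.89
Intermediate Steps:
v(1/(-438 + 413)) - sqrt(-113655 + 195938) = 1/(-438 + 413) - sqrt(-113655 + 195938) = 1/(-25) - sqrt(82283) = -1/25 - sqrt(82283)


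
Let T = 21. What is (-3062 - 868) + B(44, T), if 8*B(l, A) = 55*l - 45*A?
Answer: -29965/8 ≈ -3745.6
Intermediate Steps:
B(l, A) = -45*A/8 + 55*l/8 (B(l, A) = (55*l - 45*A)/8 = (-45*A + 55*l)/8 = -45*A/8 + 55*l/8)
(-3062 - 868) + B(44, T) = (-3062 - 868) + (-45/8*21 + (55/8)*44) = -3930 + (-945/8 + 605/2) = -3930 + 1475/8 = -29965/8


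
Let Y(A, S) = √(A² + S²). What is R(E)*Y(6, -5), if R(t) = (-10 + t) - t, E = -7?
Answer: -10*√61 ≈ -78.103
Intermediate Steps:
R(t) = -10
R(E)*Y(6, -5) = -10*√(6² + (-5)²) = -10*√(36 + 25) = -10*√61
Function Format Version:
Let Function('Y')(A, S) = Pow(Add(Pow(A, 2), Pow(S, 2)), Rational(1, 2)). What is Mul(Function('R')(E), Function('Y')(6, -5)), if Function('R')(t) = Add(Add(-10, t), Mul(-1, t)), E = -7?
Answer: Mul(-10, Pow(61, Rational(1, 2))) ≈ -78.103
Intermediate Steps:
Function('R')(t) = -10
Mul(Function('R')(E), Function('Y')(6, -5)) = Mul(-10, Pow(Add(Pow(6, 2), Pow(-5, 2)), Rational(1, 2))) = Mul(-10, Pow(Add(36, 25), Rational(1, 2))) = Mul(-10, Pow(61, Rational(1, 2)))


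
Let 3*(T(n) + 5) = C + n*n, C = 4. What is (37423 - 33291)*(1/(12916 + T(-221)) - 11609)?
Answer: -2100487735934/43789 ≈ -4.7968e+7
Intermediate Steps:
T(n) = -11/3 + n²/3 (T(n) = -5 + (4 + n*n)/3 = -5 + (4 + n²)/3 = -5 + (4/3 + n²/3) = -11/3 + n²/3)
(37423 - 33291)*(1/(12916 + T(-221)) - 11609) = (37423 - 33291)*(1/(12916 + (-11/3 + (⅓)*(-221)²)) - 11609) = 4132*(1/(12916 + (-11/3 + (⅓)*48841)) - 11609) = 4132*(1/(12916 + (-11/3 + 48841/3)) - 11609) = 4132*(1/(12916 + 48830/3) - 11609) = 4132*(1/(87578/3) - 11609) = 4132*(3/87578 - 11609) = 4132*(-1016692999/87578) = -2100487735934/43789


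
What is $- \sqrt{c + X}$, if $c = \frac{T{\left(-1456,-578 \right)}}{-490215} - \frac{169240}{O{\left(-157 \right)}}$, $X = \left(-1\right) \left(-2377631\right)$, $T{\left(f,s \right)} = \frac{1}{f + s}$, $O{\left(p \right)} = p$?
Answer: $- \frac{\sqrt{6476989505314945803340142010}}{52181425890} \approx -1542.3$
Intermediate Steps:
$X = 2377631$
$c = \frac{168748748744557}{156544277670}$ ($c = \frac{1}{\left(-1456 - 578\right) \left(-490215\right)} - \frac{169240}{-157} = \frac{1}{-2034} \left(- \frac{1}{490215}\right) - - \frac{169240}{157} = \left(- \frac{1}{2034}\right) \left(- \frac{1}{490215}\right) + \frac{169240}{157} = \frac{1}{997097310} + \frac{169240}{157} = \frac{168748748744557}{156544277670} \approx 1078.0$)
$- \sqrt{c + X} = - \sqrt{\frac{168748748744557}{156544277670} + 2377631} = - \sqrt{\frac{372373276209544327}{156544277670}} = - \frac{\sqrt{6476989505314945803340142010}}{52181425890}$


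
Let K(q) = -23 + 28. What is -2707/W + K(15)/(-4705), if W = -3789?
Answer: 2543498/3565449 ≈ 0.71337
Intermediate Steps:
K(q) = 5
-2707/W + K(15)/(-4705) = -2707/(-3789) + 5/(-4705) = -2707*(-1/3789) + 5*(-1/4705) = 2707/3789 - 1/941 = 2543498/3565449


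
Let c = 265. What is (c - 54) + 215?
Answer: 426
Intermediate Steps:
(c - 54) + 215 = (265 - 54) + 215 = 211 + 215 = 426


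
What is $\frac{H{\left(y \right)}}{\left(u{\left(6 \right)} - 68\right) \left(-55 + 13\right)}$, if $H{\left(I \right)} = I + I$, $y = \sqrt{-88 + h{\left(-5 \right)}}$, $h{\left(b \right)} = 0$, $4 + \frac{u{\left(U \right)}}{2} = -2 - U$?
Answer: $\frac{i \sqrt{22}}{966} \approx 0.0048555 i$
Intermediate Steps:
$u{\left(U \right)} = -12 - 2 U$ ($u{\left(U \right)} = -8 + 2 \left(-2 - U\right) = -8 - \left(4 + 2 U\right) = -12 - 2 U$)
$y = 2 i \sqrt{22}$ ($y = \sqrt{-88 + 0} = \sqrt{-88} = 2 i \sqrt{22} \approx 9.3808 i$)
$H{\left(I \right)} = 2 I$
$\frac{H{\left(y \right)}}{\left(u{\left(6 \right)} - 68\right) \left(-55 + 13\right)} = \frac{2 \cdot 2 i \sqrt{22}}{\left(\left(-12 - 12\right) - 68\right) \left(-55 + 13\right)} = \frac{4 i \sqrt{22}}{\left(\left(-12 - 12\right) - 68\right) \left(-42\right)} = \frac{4 i \sqrt{22}}{\left(-24 - 68\right) \left(-42\right)} = \frac{4 i \sqrt{22}}{\left(-92\right) \left(-42\right)} = \frac{4 i \sqrt{22}}{3864} = 4 i \sqrt{22} \cdot \frac{1}{3864} = \frac{i \sqrt{22}}{966}$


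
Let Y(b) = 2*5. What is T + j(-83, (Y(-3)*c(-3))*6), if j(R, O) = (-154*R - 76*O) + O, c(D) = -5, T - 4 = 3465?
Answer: 38751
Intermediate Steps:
T = 3469 (T = 4 + 3465 = 3469)
Y(b) = 10
j(R, O) = -154*R - 75*O
T + j(-83, (Y(-3)*c(-3))*6) = 3469 + (-154*(-83) - 75*10*(-5)*6) = 3469 + (12782 - (-3750)*6) = 3469 + (12782 - 75*(-300)) = 3469 + (12782 + 22500) = 3469 + 35282 = 38751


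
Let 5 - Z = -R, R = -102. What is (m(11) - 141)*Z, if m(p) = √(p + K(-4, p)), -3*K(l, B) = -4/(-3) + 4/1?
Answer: 13677 - 97*√83/3 ≈ 13382.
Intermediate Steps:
Z = -97 (Z = 5 - (-1)*(-102) = 5 - 1*102 = 5 - 102 = -97)
K(l, B) = -16/9 (K(l, B) = -(-4/(-3) + 4/1)/3 = -(-4*(-⅓) + 4*1)/3 = -(4/3 + 4)/3 = -⅓*16/3 = -16/9)
m(p) = √(-16/9 + p) (m(p) = √(p - 16/9) = √(-16/9 + p))
(m(11) - 141)*Z = (√(-16 + 9*11)/3 - 141)*(-97) = (√(-16 + 99)/3 - 141)*(-97) = (√83/3 - 141)*(-97) = (-141 + √83/3)*(-97) = 13677 - 97*√83/3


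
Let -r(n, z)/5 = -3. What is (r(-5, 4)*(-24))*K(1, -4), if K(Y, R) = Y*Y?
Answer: -360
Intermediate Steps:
r(n, z) = 15 (r(n, z) = -5*(-3) = 15)
K(Y, R) = Y²
(r(-5, 4)*(-24))*K(1, -4) = (15*(-24))*1² = -360*1 = -360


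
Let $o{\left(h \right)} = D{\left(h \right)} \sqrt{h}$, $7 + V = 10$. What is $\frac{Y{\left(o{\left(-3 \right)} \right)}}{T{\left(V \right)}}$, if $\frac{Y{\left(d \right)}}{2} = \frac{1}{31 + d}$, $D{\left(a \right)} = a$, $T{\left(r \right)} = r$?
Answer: $\frac{31}{1482} + \frac{i \sqrt{3}}{494} \approx 0.020918 + 0.0035062 i$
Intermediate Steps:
$V = 3$ ($V = -7 + 10 = 3$)
$o{\left(h \right)} = h^{\frac{3}{2}}$ ($o{\left(h \right)} = h \sqrt{h} = h^{\frac{3}{2}}$)
$Y{\left(d \right)} = \frac{2}{31 + d}$
$\frac{Y{\left(o{\left(-3 \right)} \right)}}{T{\left(V \right)}} = \frac{2 \frac{1}{31 + \left(-3\right)^{\frac{3}{2}}}}{3} = \frac{2}{31 - 3 i \sqrt{3}} \cdot \frac{1}{3} = \frac{2}{3 \left(31 - 3 i \sqrt{3}\right)}$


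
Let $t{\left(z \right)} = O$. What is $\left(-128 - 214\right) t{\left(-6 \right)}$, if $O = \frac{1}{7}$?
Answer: $- \frac{342}{7} \approx -48.857$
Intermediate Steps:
$O = \frac{1}{7} \approx 0.14286$
$t{\left(z \right)} = \frac{1}{7}$
$\left(-128 - 214\right) t{\left(-6 \right)} = \left(-128 - 214\right) \frac{1}{7} = \left(-342\right) \frac{1}{7} = - \frac{342}{7}$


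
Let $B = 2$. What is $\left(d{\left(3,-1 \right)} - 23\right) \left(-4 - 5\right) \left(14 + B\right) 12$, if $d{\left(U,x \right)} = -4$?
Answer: $46656$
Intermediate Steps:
$\left(d{\left(3,-1 \right)} - 23\right) \left(-4 - 5\right) \left(14 + B\right) 12 = \left(-4 - 23\right) \left(-4 - 5\right) \left(14 + 2\right) 12 = \left(-4 - 23\right) \left(\left(-9\right) 16\right) 12 = \left(-27\right) \left(-144\right) 12 = 3888 \cdot 12 = 46656$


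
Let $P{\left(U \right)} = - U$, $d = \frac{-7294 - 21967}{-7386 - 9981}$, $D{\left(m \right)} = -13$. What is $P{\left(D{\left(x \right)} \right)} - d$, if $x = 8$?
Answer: $\frac{196510}{17367} \approx 11.315$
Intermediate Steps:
$d = \frac{29261}{17367}$ ($d = - \frac{29261}{-17367} = \left(-29261\right) \left(- \frac{1}{17367}\right) = \frac{29261}{17367} \approx 1.6849$)
$P{\left(D{\left(x \right)} \right)} - d = \left(-1\right) \left(-13\right) - \frac{29261}{17367} = 13 - \frac{29261}{17367} = \frac{196510}{17367}$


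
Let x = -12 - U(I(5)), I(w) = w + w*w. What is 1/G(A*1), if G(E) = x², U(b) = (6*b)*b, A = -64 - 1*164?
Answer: 1/29289744 ≈ 3.4142e-8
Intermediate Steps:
A = -228 (A = -64 - 164 = -228)
I(w) = w + w²
U(b) = 6*b²
x = -5412 (x = -12 - 6*(5*(1 + 5))² = -12 - 6*(5*6)² = -12 - 6*30² = -12 - 6*900 = -12 - 1*5400 = -12 - 5400 = -5412)
G(E) = 29289744 (G(E) = (-5412)² = 29289744)
1/G(A*1) = 1/29289744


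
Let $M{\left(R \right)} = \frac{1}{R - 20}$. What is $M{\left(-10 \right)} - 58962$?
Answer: $- \frac{1768861}{30} \approx -58962.0$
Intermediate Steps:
$M{\left(R \right)} = \frac{1}{-20 + R}$
$M{\left(-10 \right)} - 58962 = \frac{1}{-20 - 10} - 58962 = \frac{1}{-30} - 58962 = - \frac{1}{30} - 58962 = - \frac{1768861}{30}$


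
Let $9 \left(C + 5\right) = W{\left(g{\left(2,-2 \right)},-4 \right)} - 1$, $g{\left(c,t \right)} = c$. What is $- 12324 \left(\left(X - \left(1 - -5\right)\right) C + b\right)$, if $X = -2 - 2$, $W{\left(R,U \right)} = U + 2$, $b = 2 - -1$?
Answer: $-694252$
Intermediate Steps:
$b = 3$ ($b = 2 + 1 = 3$)
$W{\left(R,U \right)} = 2 + U$
$C = - \frac{16}{3}$ ($C = -5 + \frac{\left(2 - 4\right) - 1}{9} = -5 + \frac{-2 - 1}{9} = -5 + \frac{1}{9} \left(-3\right) = -5 - \frac{1}{3} = - \frac{16}{3} \approx -5.3333$)
$X = -4$ ($X = -2 - 2 = -4$)
$- 12324 \left(\left(X - \left(1 - -5\right)\right) C + b\right) = - 12324 \left(\left(-4 - \left(1 - -5\right)\right) \left(- \frac{16}{3}\right) + 3\right) = - 12324 \left(\left(-4 - \left(1 + 5\right)\right) \left(- \frac{16}{3}\right) + 3\right) = - 12324 \left(\left(-4 - 6\right) \left(- \frac{16}{3}\right) + 3\right) = - 12324 \left(\left(-10\right) \left(- \frac{16}{3}\right) + 3\right) = - 12324 \left(\frac{160}{3} + 3\right) = \left(-12324\right) \frac{169}{3} = -694252$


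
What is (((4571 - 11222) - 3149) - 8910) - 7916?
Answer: -26626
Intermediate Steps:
(((4571 - 11222) - 3149) - 8910) - 7916 = ((-6651 - 3149) - 8910) - 7916 = (-9800 - 8910) - 7916 = -18710 - 7916 = -26626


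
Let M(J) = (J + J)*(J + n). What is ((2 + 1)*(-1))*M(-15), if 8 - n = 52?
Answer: -5310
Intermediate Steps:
n = -44 (n = 8 - 1*52 = 8 - 52 = -44)
M(J) = 2*J*(-44 + J) (M(J) = (J + J)*(J - 44) = (2*J)*(-44 + J) = 2*J*(-44 + J))
((2 + 1)*(-1))*M(-15) = ((2 + 1)*(-1))*(2*(-15)*(-44 - 15)) = (3*(-1))*(2*(-15)*(-59)) = -3*1770 = -5310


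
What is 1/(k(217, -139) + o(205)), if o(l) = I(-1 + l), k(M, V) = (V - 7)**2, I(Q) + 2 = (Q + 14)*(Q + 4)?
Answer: 1/66658 ≈ 1.5002e-5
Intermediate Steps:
I(Q) = -2 + (4 + Q)*(14 + Q) (I(Q) = -2 + (Q + 14)*(Q + 4) = -2 + (14 + Q)*(4 + Q) = -2 + (4 + Q)*(14 + Q))
k(M, V) = (-7 + V)**2
o(l) = 36 + (-1 + l)**2 + 18*l (o(l) = 54 + (-1 + l)**2 + 18*(-1 + l) = 54 + (-1 + l)**2 + (-18 + 18*l) = 36 + (-1 + l)**2 + 18*l)
1/(k(217, -139) + o(205)) = 1/((-7 - 139)**2 + (37 + 205**2 + 16*205)) = 1/((-146)**2 + (37 + 42025 + 3280)) = 1/(21316 + 45342) = 1/66658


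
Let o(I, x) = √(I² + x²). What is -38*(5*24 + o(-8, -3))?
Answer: -4560 - 38*√73 ≈ -4884.7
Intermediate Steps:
-38*(5*24 + o(-8, -3)) = -38*(5*24 + √((-8)² + (-3)²)) = -38*(120 + √(64 + 9)) = -38*(120 + √73) = -4560 - 38*√73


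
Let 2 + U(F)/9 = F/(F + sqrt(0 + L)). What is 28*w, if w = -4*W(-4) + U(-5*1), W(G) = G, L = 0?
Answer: 196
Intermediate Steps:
U(F) = -9 (U(F) = -18 + 9*(F/(F + sqrt(0 + 0))) = -18 + 9*(F/(F + sqrt(0))) = -18 + 9*(F/(F + 0)) = -18 + 9*(F/F) = -18 + 9*1 = -18 + 9 = -9)
w = 7 (w = -4*(-4) - 9 = 16 - 9 = 7)
28*w = 28*7 = 196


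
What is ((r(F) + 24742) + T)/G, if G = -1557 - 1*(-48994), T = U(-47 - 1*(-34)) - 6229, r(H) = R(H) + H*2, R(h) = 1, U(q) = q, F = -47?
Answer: 18407/47437 ≈ 0.38803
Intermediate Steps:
r(H) = 1 + 2*H (r(H) = 1 + H*2 = 1 + 2*H)
T = -6242 (T = (-47 - 1*(-34)) - 6229 = (-47 + 34) - 6229 = -13 - 6229 = -6242)
G = 47437 (G = -1557 + 48994 = 47437)
((r(F) + 24742) + T)/G = (((1 + 2*(-47)) + 24742) - 6242)/47437 = (((1 - 94) + 24742) - 6242)*(1/47437) = ((-93 + 24742) - 6242)*(1/47437) = (24649 - 6242)*(1/47437) = 18407*(1/47437) = 18407/47437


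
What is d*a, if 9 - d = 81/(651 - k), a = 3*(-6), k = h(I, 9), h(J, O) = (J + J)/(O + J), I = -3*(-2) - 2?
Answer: -1350756/8455 ≈ -159.76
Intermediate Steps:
I = 4 (I = 6 - 2 = 4)
h(J, O) = 2*J/(J + O) (h(J, O) = (2*J)/(J + O) = 2*J/(J + O))
k = 8/13 (k = 2*4/(4 + 9) = 2*4/13 = 2*4*(1/13) = 8/13 ≈ 0.61539)
a = -18
d = 75042/8455 (d = 9 - 81/(651 - 1*8/13) = 9 - 81/(651 - 8/13) = 9 - 81/8455/13 = 9 - 81*13/8455 = 9 - 1*1053/8455 = 9 - 1053/8455 = 75042/8455 ≈ 8.8755)
d*a = (75042/8455)*(-18) = -1350756/8455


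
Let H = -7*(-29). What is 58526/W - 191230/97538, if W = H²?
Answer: -155134863/287103103 ≈ -0.54035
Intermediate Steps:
H = 203
W = 41209 (W = 203² = 41209)
58526/W - 191230/97538 = 58526/41209 - 191230/97538 = 58526*(1/41209) - 191230*1/97538 = 58526/41209 - 95615/48769 = -155134863/287103103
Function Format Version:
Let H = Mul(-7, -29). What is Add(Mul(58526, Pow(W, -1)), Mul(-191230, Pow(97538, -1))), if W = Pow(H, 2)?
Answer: Rational(-155134863, 287103103) ≈ -0.54035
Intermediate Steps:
H = 203
W = 41209 (W = Pow(203, 2) = 41209)
Add(Mul(58526, Pow(W, -1)), Mul(-191230, Pow(97538, -1))) = Add(Mul(58526, Pow(41209, -1)), Mul(-191230, Pow(97538, -1))) = Add(Mul(58526, Rational(1, 41209)), Mul(-191230, Rational(1, 97538))) = Add(Rational(58526, 41209), Rational(-95615, 48769)) = Rational(-155134863, 287103103)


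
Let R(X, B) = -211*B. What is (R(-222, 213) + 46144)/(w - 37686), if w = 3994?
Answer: -1201/33692 ≈ -0.035646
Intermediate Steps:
(R(-222, 213) + 46144)/(w - 37686) = (-211*213 + 46144)/(3994 - 37686) = (-44943 + 46144)/(-33692) = 1201*(-1/33692) = -1201/33692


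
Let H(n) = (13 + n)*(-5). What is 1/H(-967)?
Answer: 1/4770 ≈ 0.00020964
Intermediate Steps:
H(n) = -65 - 5*n
1/H(-967) = 1/(-65 - 5*(-967)) = 1/(-65 + 4835) = 1/4770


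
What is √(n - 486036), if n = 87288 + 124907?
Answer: I*√273841 ≈ 523.3*I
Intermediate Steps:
n = 212195
√(n - 486036) = √(212195 - 486036) = √(-273841) = I*√273841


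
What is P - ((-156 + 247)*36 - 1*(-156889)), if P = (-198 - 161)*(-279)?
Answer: -60004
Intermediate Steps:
P = 100161 (P = -359*(-279) = 100161)
P - ((-156 + 247)*36 - 1*(-156889)) = 100161 - ((-156 + 247)*36 - 1*(-156889)) = 100161 - (91*36 + 156889) = 100161 - (3276 + 156889) = 100161 - 1*160165 = 100161 - 160165 = -60004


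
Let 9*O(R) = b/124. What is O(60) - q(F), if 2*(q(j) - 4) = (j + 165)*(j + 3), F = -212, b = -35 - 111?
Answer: -1371461/279 ≈ -4915.6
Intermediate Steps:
b = -146
q(j) = 4 + (3 + j)*(165 + j)/2 (q(j) = 4 + ((j + 165)*(j + 3))/2 = 4 + ((165 + j)*(3 + j))/2 = 4 + ((3 + j)*(165 + j))/2 = 4 + (3 + j)*(165 + j)/2)
O(R) = -73/558 (O(R) = (-146/124)/9 = (-146*1/124)/9 = (⅑)*(-73/62) = -73/558)
O(60) - q(F) = -73/558 - (503/2 + (½)*(-212)² + 84*(-212)) = -73/558 - (503/2 + (½)*44944 - 17808) = -73/558 - (503/2 + 22472 - 17808) = -73/558 - 1*9831/2 = -73/558 - 9831/2 = -1371461/279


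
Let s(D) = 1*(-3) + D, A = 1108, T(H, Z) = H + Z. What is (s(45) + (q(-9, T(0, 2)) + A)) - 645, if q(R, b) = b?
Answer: 507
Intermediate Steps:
s(D) = -3 + D
(s(45) + (q(-9, T(0, 2)) + A)) - 645 = ((-3 + 45) + ((0 + 2) + 1108)) - 645 = (42 + (2 + 1108)) - 645 = (42 + 1110) - 645 = 1152 - 645 = 507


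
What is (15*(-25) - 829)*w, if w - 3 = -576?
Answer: 689892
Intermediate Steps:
w = -573 (w = 3 - 576 = -573)
(15*(-25) - 829)*w = (15*(-25) - 829)*(-573) = (-375 - 829)*(-573) = -1204*(-573) = 689892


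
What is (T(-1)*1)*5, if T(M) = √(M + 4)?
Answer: 5*√3 ≈ 8.6602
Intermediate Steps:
T(M) = √(4 + M)
(T(-1)*1)*5 = (√(4 - 1)*1)*5 = (√3*1)*5 = √3*5 = 5*√3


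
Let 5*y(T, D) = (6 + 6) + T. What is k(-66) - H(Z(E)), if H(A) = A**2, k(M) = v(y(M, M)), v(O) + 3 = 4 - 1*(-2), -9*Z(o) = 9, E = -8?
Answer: 2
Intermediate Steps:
y(T, D) = 12/5 + T/5 (y(T, D) = ((6 + 6) + T)/5 = (12 + T)/5 = 12/5 + T/5)
Z(o) = -1 (Z(o) = -1/9*9 = -1)
v(O) = 3 (v(O) = -3 + (4 - 1*(-2)) = -3 + (4 + 2) = -3 + 6 = 3)
k(M) = 3
k(-66) - H(Z(E)) = 3 - 1*(-1)**2 = 3 - 1*1 = 3 - 1 = 2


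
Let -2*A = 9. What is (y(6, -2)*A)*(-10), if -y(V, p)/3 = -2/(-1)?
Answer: -270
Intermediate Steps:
A = -9/2 (A = -½*9 = -9/2 ≈ -4.5000)
y(V, p) = -6 (y(V, p) = -(-6)/(-1) = -(-6)*(-1) = -3*2 = -6)
(y(6, -2)*A)*(-10) = -6*(-9/2)*(-10) = 27*(-10) = -270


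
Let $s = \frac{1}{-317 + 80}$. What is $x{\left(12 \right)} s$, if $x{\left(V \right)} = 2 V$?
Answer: $- \frac{8}{79} \approx -0.10127$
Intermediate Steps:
$s = - \frac{1}{237}$ ($s = \frac{1}{-237} = - \frac{1}{237} \approx -0.0042194$)
$x{\left(12 \right)} s = 2 \cdot 12 \left(- \frac{1}{237}\right) = 24 \left(- \frac{1}{237}\right) = - \frac{8}{79}$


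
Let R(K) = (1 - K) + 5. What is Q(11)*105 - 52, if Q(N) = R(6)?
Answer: -52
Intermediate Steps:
R(K) = 6 - K
Q(N) = 0 (Q(N) = 6 - 1*6 = 6 - 6 = 0)
Q(11)*105 - 52 = 0*105 - 52 = 0 - 52 = -52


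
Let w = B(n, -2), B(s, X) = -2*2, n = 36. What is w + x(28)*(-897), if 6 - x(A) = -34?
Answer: -35884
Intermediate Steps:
x(A) = 40 (x(A) = 6 - 1*(-34) = 6 + 34 = 40)
B(s, X) = -4
w = -4
w + x(28)*(-897) = -4 + 40*(-897) = -4 - 35880 = -35884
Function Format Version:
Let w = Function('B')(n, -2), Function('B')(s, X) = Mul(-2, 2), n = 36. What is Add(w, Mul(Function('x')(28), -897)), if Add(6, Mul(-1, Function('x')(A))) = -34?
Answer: -35884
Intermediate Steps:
Function('x')(A) = 40 (Function('x')(A) = Add(6, Mul(-1, -34)) = Add(6, 34) = 40)
Function('B')(s, X) = -4
w = -4
Add(w, Mul(Function('x')(28), -897)) = Add(-4, Mul(40, -897)) = Add(-4, -35880) = -35884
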